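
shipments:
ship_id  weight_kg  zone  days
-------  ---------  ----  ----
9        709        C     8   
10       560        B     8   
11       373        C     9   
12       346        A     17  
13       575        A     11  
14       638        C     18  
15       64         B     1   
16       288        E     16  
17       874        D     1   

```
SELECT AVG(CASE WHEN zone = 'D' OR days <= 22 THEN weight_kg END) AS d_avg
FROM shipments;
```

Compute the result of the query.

ship_id=9: ✓ → 709
ship_id=10: ✓ → 560
ship_id=11: ✓ → 373
ship_id=12: ✓ → 346
ship_id=13: ✓ → 575
ship_id=14: ✓ → 638
ship_id=15: ✓ → 64
ship_id=16: ✓ → 288
ship_id=17: ✓ → 874
d_avg = (709 + 560 + 373 + 346 + 575 + 638 + 64 + 288 + 874) / 9 = 491.8888888889

491.8888888889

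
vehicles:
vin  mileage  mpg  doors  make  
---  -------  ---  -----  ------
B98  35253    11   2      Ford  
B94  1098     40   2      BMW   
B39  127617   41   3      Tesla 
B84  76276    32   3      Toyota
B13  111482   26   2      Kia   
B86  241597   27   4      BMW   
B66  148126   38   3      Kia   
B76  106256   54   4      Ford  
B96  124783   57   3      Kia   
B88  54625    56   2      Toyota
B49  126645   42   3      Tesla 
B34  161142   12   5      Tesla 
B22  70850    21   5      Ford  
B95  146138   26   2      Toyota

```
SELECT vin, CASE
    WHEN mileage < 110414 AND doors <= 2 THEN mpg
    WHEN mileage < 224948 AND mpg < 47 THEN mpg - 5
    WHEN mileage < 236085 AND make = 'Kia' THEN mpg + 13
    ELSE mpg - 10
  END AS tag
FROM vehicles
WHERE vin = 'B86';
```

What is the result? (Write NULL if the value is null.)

vin = B86: mileage=241597, mpg=27, doors=4, make=BMW.
mileage < 110414 AND doors <= 2 → false
mileage < 224948 AND mpg < 47 → false
mileage < 236085 AND make = 'Kia' → false
No prior WHEN matched → ELSE → 17

17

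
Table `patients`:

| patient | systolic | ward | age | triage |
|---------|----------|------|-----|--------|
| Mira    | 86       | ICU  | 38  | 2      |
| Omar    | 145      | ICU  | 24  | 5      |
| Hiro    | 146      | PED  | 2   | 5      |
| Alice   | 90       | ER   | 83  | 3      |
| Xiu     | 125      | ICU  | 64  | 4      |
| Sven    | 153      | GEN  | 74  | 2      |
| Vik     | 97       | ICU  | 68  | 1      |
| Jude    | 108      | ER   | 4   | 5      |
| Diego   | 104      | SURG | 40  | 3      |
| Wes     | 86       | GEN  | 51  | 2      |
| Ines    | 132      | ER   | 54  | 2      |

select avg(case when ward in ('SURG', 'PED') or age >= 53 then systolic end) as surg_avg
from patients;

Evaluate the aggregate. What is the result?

121

patient=Mira: ✗
patient=Omar: ✗
patient=Hiro: ✓ → 146
patient=Alice: ✓ → 90
patient=Xiu: ✓ → 125
patient=Sven: ✓ → 153
patient=Vik: ✓ → 97
patient=Jude: ✗
patient=Diego: ✓ → 104
patient=Wes: ✗
patient=Ines: ✓ → 132
surg_avg = (146 + 90 + 125 + 153 + 97 + 104 + 132) / 7 = 121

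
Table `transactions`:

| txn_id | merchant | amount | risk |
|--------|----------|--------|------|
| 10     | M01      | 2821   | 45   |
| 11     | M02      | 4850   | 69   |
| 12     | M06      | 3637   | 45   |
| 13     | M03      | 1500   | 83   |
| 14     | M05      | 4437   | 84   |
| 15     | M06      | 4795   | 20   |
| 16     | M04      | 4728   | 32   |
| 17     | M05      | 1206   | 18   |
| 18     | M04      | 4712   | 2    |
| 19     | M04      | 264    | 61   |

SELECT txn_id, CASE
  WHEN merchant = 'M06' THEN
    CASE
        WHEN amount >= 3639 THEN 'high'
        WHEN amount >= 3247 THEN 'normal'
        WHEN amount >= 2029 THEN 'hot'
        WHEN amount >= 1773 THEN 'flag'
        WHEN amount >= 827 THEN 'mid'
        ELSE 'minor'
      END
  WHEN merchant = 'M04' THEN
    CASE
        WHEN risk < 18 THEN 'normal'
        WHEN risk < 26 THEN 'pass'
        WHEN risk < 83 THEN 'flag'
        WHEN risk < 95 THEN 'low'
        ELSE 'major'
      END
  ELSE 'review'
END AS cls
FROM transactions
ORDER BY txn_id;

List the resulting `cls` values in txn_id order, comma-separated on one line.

review, review, normal, review, review, high, flag, review, normal, flag

txn_id=10: merchant='M01' → outer ELSE → review
txn_id=11: merchant='M02' → outer ELSE → review
txn_id=12: merchant='M06' → inner[amount >= 3247] → normal
txn_id=13: merchant='M03' → outer ELSE → review
txn_id=14: merchant='M05' → outer ELSE → review
txn_id=15: merchant='M06' → inner[amount >= 3639] → high
txn_id=16: merchant='M04' → inner[risk < 83] → flag
txn_id=17: merchant='M05' → outer ELSE → review
txn_id=18: merchant='M04' → inner[risk < 18] → normal
txn_id=19: merchant='M04' → inner[risk < 83] → flag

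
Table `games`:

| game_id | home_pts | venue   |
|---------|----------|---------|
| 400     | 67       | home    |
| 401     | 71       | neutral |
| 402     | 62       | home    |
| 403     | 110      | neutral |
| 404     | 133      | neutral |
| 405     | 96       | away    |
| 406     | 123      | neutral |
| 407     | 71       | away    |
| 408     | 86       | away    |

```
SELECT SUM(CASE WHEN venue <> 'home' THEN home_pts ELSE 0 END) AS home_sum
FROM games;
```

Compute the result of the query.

690

game_id=400: ✗
game_id=401: ✓ → 71
game_id=402: ✗
game_id=403: ✓ → 110
game_id=404: ✓ → 133
game_id=405: ✓ → 96
game_id=406: ✓ → 123
game_id=407: ✓ → 71
game_id=408: ✓ → 86
home_sum = 71 + 110 + 133 + 96 + 123 + 71 + 86 = 690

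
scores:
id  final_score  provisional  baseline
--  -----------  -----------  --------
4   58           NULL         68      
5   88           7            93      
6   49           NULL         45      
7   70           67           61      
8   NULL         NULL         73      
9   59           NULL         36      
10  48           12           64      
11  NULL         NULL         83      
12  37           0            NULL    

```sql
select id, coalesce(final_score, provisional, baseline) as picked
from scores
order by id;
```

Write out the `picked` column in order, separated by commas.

58, 88, 49, 70, 73, 59, 48, 83, 37

id=4: final_score=58 → 58
id=5: final_score=88 → 88
id=6: final_score=49 → 49
id=7: final_score=70 → 70
id=8: final_score=NULL, provisional=NULL, baseline=73 → 73
id=9: final_score=59 → 59
id=10: final_score=48 → 48
id=11: final_score=NULL, provisional=NULL, baseline=83 → 83
id=12: final_score=37 → 37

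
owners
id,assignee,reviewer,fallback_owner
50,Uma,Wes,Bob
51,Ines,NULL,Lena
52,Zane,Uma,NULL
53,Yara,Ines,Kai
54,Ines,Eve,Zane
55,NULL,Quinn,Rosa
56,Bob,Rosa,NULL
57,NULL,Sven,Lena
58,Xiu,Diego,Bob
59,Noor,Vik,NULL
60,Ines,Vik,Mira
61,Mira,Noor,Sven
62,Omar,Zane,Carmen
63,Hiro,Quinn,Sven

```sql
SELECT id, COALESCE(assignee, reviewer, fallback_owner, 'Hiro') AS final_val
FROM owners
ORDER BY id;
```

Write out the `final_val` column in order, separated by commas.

Uma, Ines, Zane, Yara, Ines, Quinn, Bob, Sven, Xiu, Noor, Ines, Mira, Omar, Hiro

id=50: assignee=Uma → Uma
id=51: assignee=Ines → Ines
id=52: assignee=Zane → Zane
id=53: assignee=Yara → Yara
id=54: assignee=Ines → Ines
id=55: assignee=NULL, reviewer=Quinn → Quinn
id=56: assignee=Bob → Bob
id=57: assignee=NULL, reviewer=Sven → Sven
id=58: assignee=Xiu → Xiu
id=59: assignee=Noor → Noor
id=60: assignee=Ines → Ines
id=61: assignee=Mira → Mira
id=62: assignee=Omar → Omar
id=63: assignee=Hiro → Hiro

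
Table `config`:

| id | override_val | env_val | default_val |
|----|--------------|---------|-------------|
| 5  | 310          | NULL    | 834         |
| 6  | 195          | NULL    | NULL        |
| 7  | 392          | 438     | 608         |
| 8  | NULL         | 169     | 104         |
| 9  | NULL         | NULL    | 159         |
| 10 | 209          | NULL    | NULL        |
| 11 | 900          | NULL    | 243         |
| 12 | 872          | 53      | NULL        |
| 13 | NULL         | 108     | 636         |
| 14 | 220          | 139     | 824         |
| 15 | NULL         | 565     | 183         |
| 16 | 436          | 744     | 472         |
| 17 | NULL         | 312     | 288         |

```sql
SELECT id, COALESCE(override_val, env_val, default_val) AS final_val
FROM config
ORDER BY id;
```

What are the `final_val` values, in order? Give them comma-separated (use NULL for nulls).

id=5: override_val=310 → 310
id=6: override_val=195 → 195
id=7: override_val=392 → 392
id=8: override_val=NULL, env_val=169 → 169
id=9: override_val=NULL, env_val=NULL, default_val=159 → 159
id=10: override_val=209 → 209
id=11: override_val=900 → 900
id=12: override_val=872 → 872
id=13: override_val=NULL, env_val=108 → 108
id=14: override_val=220 → 220
id=15: override_val=NULL, env_val=565 → 565
id=16: override_val=436 → 436
id=17: override_val=NULL, env_val=312 → 312

310, 195, 392, 169, 159, 209, 900, 872, 108, 220, 565, 436, 312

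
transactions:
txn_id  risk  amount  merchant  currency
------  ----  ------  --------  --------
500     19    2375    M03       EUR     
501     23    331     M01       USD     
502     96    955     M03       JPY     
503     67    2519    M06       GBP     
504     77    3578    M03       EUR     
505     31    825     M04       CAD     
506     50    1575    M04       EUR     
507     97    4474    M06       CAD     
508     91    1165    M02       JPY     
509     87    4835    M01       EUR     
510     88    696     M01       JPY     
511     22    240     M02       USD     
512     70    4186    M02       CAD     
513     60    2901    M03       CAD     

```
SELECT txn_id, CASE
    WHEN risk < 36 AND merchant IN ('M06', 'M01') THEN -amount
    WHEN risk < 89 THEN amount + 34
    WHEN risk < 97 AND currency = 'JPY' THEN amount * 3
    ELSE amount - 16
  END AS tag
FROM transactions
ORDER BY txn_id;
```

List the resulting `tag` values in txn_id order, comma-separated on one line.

2409, -331, 2865, 2553, 3612, 859, 1609, 4458, 3495, 4869, 730, 274, 4220, 2935

txn_id=500: risk < 89 → 2409
txn_id=501: risk < 36 AND merchant IN ('M06', 'M01') → -331
txn_id=502: risk < 97 AND currency = 'JPY' → 2865
txn_id=503: risk < 89 → 2553
txn_id=504: risk < 89 → 3612
txn_id=505: risk < 89 → 859
txn_id=506: risk < 89 → 1609
txn_id=507: ELSE → 4458
txn_id=508: risk < 97 AND currency = 'JPY' → 3495
txn_id=509: risk < 89 → 4869
txn_id=510: risk < 89 → 730
txn_id=511: risk < 89 → 274
txn_id=512: risk < 89 → 4220
txn_id=513: risk < 89 → 2935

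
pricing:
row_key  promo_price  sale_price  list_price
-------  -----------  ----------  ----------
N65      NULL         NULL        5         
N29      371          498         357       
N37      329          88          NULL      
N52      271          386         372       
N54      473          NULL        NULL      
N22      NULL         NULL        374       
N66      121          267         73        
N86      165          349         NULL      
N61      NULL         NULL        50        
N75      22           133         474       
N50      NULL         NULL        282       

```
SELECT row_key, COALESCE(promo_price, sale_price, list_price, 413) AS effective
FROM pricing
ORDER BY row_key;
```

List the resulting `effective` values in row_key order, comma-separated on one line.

row_key=N22: promo_price=NULL, sale_price=NULL, list_price=374 → 374
row_key=N29: promo_price=371 → 371
row_key=N37: promo_price=329 → 329
row_key=N50: promo_price=NULL, sale_price=NULL, list_price=282 → 282
row_key=N52: promo_price=271 → 271
row_key=N54: promo_price=473 → 473
row_key=N61: promo_price=NULL, sale_price=NULL, list_price=50 → 50
row_key=N65: promo_price=NULL, sale_price=NULL, list_price=5 → 5
row_key=N66: promo_price=121 → 121
row_key=N75: promo_price=22 → 22
row_key=N86: promo_price=165 → 165

374, 371, 329, 282, 271, 473, 50, 5, 121, 22, 165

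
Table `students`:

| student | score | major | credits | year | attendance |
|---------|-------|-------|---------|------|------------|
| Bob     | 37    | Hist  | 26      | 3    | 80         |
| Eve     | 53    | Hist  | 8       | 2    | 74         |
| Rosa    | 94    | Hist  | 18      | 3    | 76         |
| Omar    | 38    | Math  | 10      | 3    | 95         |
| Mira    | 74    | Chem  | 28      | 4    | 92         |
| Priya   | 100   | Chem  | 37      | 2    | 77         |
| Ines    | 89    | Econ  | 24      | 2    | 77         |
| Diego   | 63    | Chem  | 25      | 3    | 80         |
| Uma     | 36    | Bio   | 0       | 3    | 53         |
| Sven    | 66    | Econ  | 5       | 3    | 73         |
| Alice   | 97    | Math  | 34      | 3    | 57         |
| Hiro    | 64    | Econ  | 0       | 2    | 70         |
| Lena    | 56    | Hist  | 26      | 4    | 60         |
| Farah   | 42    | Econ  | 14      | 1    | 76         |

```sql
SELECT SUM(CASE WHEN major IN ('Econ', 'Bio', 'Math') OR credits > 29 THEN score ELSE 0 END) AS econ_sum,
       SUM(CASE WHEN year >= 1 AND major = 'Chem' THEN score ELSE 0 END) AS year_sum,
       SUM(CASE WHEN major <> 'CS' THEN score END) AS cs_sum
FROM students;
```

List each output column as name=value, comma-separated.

econ_sum=532, year_sum=237, cs_sum=909

[econ_sum: major IN ('Econ', 'Bio', 'Math') OR credits > 29]
student=Bob: ✗
student=Eve: ✗
student=Rosa: ✗
student=Omar: ✓ → 38
student=Mira: ✗
student=Priya: ✓ → 100
student=Ines: ✓ → 89
student=Diego: ✗
student=Uma: ✓ → 36
student=Sven: ✓ → 66
student=Alice: ✓ → 97
student=Hiro: ✓ → 64
student=Lena: ✗
student=Farah: ✓ → 42
econ_sum = 38 + 100 + 89 + 36 + 66 + 97 + 64 + 42 = 532
—
[year_sum: year >= 1 AND major = 'Chem']
student=Bob: ✗
student=Eve: ✗
student=Rosa: ✗
student=Omar: ✗
student=Mira: ✓ → 74
student=Priya: ✓ → 100
student=Ines: ✗
student=Diego: ✓ → 63
student=Uma: ✗
student=Sven: ✗
student=Alice: ✗
student=Hiro: ✗
student=Lena: ✗
student=Farah: ✗
year_sum = 74 + 100 + 63 = 237
—
[cs_sum: major <> 'CS']
student=Bob: ✓ → 37
student=Eve: ✓ → 53
student=Rosa: ✓ → 94
student=Omar: ✓ → 38
student=Mira: ✓ → 74
student=Priya: ✓ → 100
student=Ines: ✓ → 89
student=Diego: ✓ → 63
student=Uma: ✓ → 36
student=Sven: ✓ → 66
student=Alice: ✓ → 97
student=Hiro: ✓ → 64
student=Lena: ✓ → 56
student=Farah: ✓ → 42
cs_sum = 37 + 53 + 94 + 38 + 74 + 100 + 89 + 63 + 36 + 66 + 97 + 64 + 56 + 42 = 909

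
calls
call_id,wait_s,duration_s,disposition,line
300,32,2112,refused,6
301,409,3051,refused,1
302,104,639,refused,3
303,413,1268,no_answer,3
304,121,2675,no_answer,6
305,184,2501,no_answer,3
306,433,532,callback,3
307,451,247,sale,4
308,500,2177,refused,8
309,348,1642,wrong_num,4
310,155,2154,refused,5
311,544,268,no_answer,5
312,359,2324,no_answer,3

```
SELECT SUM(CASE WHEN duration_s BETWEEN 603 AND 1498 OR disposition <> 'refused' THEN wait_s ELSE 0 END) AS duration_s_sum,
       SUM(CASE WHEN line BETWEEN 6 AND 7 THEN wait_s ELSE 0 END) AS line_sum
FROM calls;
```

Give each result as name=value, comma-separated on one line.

duration_s_sum=2957, line_sum=153

[duration_s_sum: duration_s BETWEEN 603 AND 1498 OR disposition <> 'refused']
call_id=300: ✗
call_id=301: ✗
call_id=302: ✓ → 104
call_id=303: ✓ → 413
call_id=304: ✓ → 121
call_id=305: ✓ → 184
call_id=306: ✓ → 433
call_id=307: ✓ → 451
call_id=308: ✗
call_id=309: ✓ → 348
call_id=310: ✗
call_id=311: ✓ → 544
call_id=312: ✓ → 359
duration_s_sum = 104 + 413 + 121 + 184 + 433 + 451 + 348 + 544 + 359 = 2957
—
[line_sum: line BETWEEN 6 AND 7]
call_id=300: ✓ → 32
call_id=301: ✗
call_id=302: ✗
call_id=303: ✗
call_id=304: ✓ → 121
call_id=305: ✗
call_id=306: ✗
call_id=307: ✗
call_id=308: ✗
call_id=309: ✗
call_id=310: ✗
call_id=311: ✗
call_id=312: ✗
line_sum = 32 + 121 = 153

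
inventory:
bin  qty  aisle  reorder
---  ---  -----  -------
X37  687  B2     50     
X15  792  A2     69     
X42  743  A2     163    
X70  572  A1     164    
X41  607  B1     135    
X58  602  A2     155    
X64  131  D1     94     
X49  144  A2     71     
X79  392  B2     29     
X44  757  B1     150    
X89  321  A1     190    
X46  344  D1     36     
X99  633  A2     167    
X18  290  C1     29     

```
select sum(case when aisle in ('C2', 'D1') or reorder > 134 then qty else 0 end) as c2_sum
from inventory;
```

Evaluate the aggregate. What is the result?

4710

bin=X37: ✗
bin=X15: ✗
bin=X42: ✓ → 743
bin=X70: ✓ → 572
bin=X41: ✓ → 607
bin=X58: ✓ → 602
bin=X64: ✓ → 131
bin=X49: ✗
bin=X79: ✗
bin=X44: ✓ → 757
bin=X89: ✓ → 321
bin=X46: ✓ → 344
bin=X99: ✓ → 633
bin=X18: ✗
c2_sum = 743 + 572 + 607 + 602 + 131 + 757 + 321 + 344 + 633 = 4710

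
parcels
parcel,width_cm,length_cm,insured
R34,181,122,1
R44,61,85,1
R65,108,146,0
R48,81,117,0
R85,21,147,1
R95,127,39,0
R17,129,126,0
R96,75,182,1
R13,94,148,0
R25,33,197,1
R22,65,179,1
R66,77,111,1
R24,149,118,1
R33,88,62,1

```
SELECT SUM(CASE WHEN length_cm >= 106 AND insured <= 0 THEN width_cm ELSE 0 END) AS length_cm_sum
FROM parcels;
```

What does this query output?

parcel=R34: ✗
parcel=R44: ✗
parcel=R65: ✓ → 108
parcel=R48: ✓ → 81
parcel=R85: ✗
parcel=R95: ✗
parcel=R17: ✓ → 129
parcel=R96: ✗
parcel=R13: ✓ → 94
parcel=R25: ✗
parcel=R22: ✗
parcel=R66: ✗
parcel=R24: ✗
parcel=R33: ✗
length_cm_sum = 108 + 81 + 129 + 94 = 412

412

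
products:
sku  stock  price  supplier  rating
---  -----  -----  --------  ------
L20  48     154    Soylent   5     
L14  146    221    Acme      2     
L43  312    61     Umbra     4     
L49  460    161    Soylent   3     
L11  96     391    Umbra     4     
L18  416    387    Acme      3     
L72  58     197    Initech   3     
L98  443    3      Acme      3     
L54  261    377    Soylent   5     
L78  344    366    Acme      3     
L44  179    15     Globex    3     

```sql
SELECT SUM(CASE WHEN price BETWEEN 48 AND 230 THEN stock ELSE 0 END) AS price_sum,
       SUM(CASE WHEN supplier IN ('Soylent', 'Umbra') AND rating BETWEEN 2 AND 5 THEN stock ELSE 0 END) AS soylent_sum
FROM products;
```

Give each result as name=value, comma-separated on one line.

[price_sum: price BETWEEN 48 AND 230]
sku=L20: ✓ → 48
sku=L14: ✓ → 146
sku=L43: ✓ → 312
sku=L49: ✓ → 460
sku=L11: ✗
sku=L18: ✗
sku=L72: ✓ → 58
sku=L98: ✗
sku=L54: ✗
sku=L78: ✗
sku=L44: ✗
price_sum = 48 + 146 + 312 + 460 + 58 = 1024
—
[soylent_sum: supplier IN ('Soylent', 'Umbra') AND rating BETWEEN 2 AND 5]
sku=L20: ✓ → 48
sku=L14: ✗
sku=L43: ✓ → 312
sku=L49: ✓ → 460
sku=L11: ✓ → 96
sku=L18: ✗
sku=L72: ✗
sku=L98: ✗
sku=L54: ✓ → 261
sku=L78: ✗
sku=L44: ✗
soylent_sum = 48 + 312 + 460 + 96 + 261 = 1177

price_sum=1024, soylent_sum=1177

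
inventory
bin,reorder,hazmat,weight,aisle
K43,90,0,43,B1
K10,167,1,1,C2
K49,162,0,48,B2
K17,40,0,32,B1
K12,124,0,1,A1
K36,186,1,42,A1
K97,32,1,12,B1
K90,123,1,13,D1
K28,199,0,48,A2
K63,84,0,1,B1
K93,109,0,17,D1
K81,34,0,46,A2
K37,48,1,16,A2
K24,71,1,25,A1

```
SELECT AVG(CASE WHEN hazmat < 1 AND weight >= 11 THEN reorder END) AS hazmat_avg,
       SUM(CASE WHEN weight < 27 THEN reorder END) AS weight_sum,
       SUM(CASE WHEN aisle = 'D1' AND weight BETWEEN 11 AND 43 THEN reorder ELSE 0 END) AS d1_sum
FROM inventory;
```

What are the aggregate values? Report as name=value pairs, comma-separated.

hazmat_avg=105.6666666667, weight_sum=758, d1_sum=232

[hazmat_avg: hazmat < 1 AND weight >= 11]
bin=K43: ✓ → 90
bin=K10: ✗
bin=K49: ✓ → 162
bin=K17: ✓ → 40
bin=K12: ✗
bin=K36: ✗
bin=K97: ✗
bin=K90: ✗
bin=K28: ✓ → 199
bin=K63: ✗
bin=K93: ✓ → 109
bin=K81: ✓ → 34
bin=K37: ✗
bin=K24: ✗
hazmat_avg = (90 + 162 + 40 + 199 + 109 + 34) / 6 = 105.6666666667
—
[weight_sum: weight < 27]
bin=K43: ✗
bin=K10: ✓ → 167
bin=K49: ✗
bin=K17: ✗
bin=K12: ✓ → 124
bin=K36: ✗
bin=K97: ✓ → 32
bin=K90: ✓ → 123
bin=K28: ✗
bin=K63: ✓ → 84
bin=K93: ✓ → 109
bin=K81: ✗
bin=K37: ✓ → 48
bin=K24: ✓ → 71
weight_sum = 167 + 124 + 32 + 123 + 84 + 109 + 48 + 71 = 758
—
[d1_sum: aisle = 'D1' AND weight BETWEEN 11 AND 43]
bin=K43: ✗
bin=K10: ✗
bin=K49: ✗
bin=K17: ✗
bin=K12: ✗
bin=K36: ✗
bin=K97: ✗
bin=K90: ✓ → 123
bin=K28: ✗
bin=K63: ✗
bin=K93: ✓ → 109
bin=K81: ✗
bin=K37: ✗
bin=K24: ✗
d1_sum = 123 + 109 = 232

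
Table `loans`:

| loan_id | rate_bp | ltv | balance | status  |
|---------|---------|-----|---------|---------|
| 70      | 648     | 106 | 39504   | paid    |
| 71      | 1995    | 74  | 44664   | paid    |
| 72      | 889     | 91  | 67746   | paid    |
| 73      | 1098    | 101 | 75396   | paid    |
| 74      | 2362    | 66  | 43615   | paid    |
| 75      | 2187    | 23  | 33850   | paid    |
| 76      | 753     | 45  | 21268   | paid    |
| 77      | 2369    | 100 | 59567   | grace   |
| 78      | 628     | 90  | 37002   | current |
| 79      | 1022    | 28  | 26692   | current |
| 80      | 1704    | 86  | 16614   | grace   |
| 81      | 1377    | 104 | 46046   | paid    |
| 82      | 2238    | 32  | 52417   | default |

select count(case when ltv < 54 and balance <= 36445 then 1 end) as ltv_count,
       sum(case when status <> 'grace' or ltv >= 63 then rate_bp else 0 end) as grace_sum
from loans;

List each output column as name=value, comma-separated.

ltv_count=3, grace_sum=19270

[ltv_count: ltv < 54 and balance <= 36445]
loan_id=70: ✗
loan_id=71: ✗
loan_id=72: ✗
loan_id=73: ✗
loan_id=74: ✗
loan_id=75: ✓ → 1
loan_id=76: ✓ → 1
loan_id=77: ✗
loan_id=78: ✗
loan_id=79: ✓ → 1
loan_id=80: ✗
loan_id=81: ✗
loan_id=82: ✗
ltv_count = COUNT(1, 1, 1) = 3
—
[grace_sum: status <> 'grace' or ltv >= 63]
loan_id=70: ✓ → 648
loan_id=71: ✓ → 1995
loan_id=72: ✓ → 889
loan_id=73: ✓ → 1098
loan_id=74: ✓ → 2362
loan_id=75: ✓ → 2187
loan_id=76: ✓ → 753
loan_id=77: ✓ → 2369
loan_id=78: ✓ → 628
loan_id=79: ✓ → 1022
loan_id=80: ✓ → 1704
loan_id=81: ✓ → 1377
loan_id=82: ✓ → 2238
grace_sum = 648 + 1995 + 889 + 1098 + 2362 + 2187 + 753 + 2369 + 628 + 1022 + 1704 + 1377 + 2238 = 19270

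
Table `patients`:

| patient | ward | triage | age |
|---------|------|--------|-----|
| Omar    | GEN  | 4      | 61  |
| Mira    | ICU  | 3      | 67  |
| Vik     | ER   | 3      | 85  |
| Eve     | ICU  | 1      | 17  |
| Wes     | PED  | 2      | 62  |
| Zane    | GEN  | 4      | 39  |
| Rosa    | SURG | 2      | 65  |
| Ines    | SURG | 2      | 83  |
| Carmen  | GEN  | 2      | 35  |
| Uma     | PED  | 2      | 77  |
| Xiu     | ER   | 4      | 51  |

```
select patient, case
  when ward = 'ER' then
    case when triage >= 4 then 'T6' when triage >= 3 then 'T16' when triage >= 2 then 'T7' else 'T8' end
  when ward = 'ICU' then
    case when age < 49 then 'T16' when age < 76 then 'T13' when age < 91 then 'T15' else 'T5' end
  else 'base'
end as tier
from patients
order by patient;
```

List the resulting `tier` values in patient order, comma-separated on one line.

base, T16, base, T13, base, base, base, T16, base, T6, base

patient=Carmen: ward='GEN' → outer ELSE → base
patient=Eve: ward='ICU' → inner[age < 49] → T16
patient=Ines: ward='SURG' → outer ELSE → base
patient=Mira: ward='ICU' → inner[age < 76] → T13
patient=Omar: ward='GEN' → outer ELSE → base
patient=Rosa: ward='SURG' → outer ELSE → base
patient=Uma: ward='PED' → outer ELSE → base
patient=Vik: ward='ER' → inner[triage >= 3] → T16
patient=Wes: ward='PED' → outer ELSE → base
patient=Xiu: ward='ER' → inner[triage >= 4] → T6
patient=Zane: ward='GEN' → outer ELSE → base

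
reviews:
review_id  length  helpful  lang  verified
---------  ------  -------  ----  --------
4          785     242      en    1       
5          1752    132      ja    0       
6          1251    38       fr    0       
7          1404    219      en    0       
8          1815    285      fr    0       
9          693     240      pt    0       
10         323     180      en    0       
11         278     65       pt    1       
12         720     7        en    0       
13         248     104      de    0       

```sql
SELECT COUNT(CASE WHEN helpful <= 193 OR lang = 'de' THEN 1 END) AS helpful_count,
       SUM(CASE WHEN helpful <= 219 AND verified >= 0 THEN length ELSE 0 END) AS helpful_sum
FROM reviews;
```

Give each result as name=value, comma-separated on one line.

helpful_count=6, helpful_sum=5976

[helpful_count: helpful <= 193 OR lang = 'de']
review_id=4: ✗
review_id=5: ✓ → 1
review_id=6: ✓ → 1
review_id=7: ✗
review_id=8: ✗
review_id=9: ✗
review_id=10: ✓ → 1
review_id=11: ✓ → 1
review_id=12: ✓ → 1
review_id=13: ✓ → 1
helpful_count = COUNT(1, 1, 1, 1, 1, 1) = 6
—
[helpful_sum: helpful <= 219 AND verified >= 0]
review_id=4: ✗
review_id=5: ✓ → 1752
review_id=6: ✓ → 1251
review_id=7: ✓ → 1404
review_id=8: ✗
review_id=9: ✗
review_id=10: ✓ → 323
review_id=11: ✓ → 278
review_id=12: ✓ → 720
review_id=13: ✓ → 248
helpful_sum = 1752 + 1251 + 1404 + 323 + 278 + 720 + 248 = 5976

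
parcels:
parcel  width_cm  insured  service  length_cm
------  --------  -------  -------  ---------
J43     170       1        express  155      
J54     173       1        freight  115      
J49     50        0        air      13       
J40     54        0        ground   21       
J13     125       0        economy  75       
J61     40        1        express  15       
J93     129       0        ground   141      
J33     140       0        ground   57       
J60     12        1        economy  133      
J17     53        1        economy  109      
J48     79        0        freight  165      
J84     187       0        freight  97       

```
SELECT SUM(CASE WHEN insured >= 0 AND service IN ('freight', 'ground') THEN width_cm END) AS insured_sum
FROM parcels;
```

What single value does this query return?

parcel=J43: ✗
parcel=J54: ✓ → 173
parcel=J49: ✗
parcel=J40: ✓ → 54
parcel=J13: ✗
parcel=J61: ✗
parcel=J93: ✓ → 129
parcel=J33: ✓ → 140
parcel=J60: ✗
parcel=J17: ✗
parcel=J48: ✓ → 79
parcel=J84: ✓ → 187
insured_sum = 173 + 54 + 129 + 140 + 79 + 187 = 762

762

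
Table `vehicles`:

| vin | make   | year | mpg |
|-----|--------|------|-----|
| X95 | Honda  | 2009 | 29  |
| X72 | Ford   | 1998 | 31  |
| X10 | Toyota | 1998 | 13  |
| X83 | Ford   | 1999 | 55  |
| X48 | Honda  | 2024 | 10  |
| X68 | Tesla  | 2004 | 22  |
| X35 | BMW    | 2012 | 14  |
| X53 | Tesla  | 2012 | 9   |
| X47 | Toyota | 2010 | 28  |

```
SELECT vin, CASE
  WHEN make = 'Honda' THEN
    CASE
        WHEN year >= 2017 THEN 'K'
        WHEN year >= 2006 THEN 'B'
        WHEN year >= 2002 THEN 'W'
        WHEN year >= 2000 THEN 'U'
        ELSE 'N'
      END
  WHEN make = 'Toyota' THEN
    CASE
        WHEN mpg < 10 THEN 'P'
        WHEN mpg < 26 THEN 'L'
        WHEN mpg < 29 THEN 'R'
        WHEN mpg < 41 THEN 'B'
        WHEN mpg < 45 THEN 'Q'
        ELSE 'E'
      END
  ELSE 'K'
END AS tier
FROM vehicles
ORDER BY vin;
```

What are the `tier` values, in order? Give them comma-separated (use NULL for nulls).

L, K, R, K, K, K, K, K, B

vin=X10: make='Toyota' → inner[mpg < 26] → L
vin=X35: make='BMW' → outer ELSE → K
vin=X47: make='Toyota' → inner[mpg < 29] → R
vin=X48: make='Honda' → inner[year >= 2017] → K
vin=X53: make='Tesla' → outer ELSE → K
vin=X68: make='Tesla' → outer ELSE → K
vin=X72: make='Ford' → outer ELSE → K
vin=X83: make='Ford' → outer ELSE → K
vin=X95: make='Honda' → inner[year >= 2006] → B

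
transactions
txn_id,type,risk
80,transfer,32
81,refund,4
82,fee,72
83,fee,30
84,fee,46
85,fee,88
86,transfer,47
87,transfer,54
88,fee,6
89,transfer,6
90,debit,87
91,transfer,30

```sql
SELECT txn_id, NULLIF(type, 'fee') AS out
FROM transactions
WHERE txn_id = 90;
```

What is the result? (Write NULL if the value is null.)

debit

txn_id = 90: type=debit, risk=87.
type=debit vs fee: differ → debit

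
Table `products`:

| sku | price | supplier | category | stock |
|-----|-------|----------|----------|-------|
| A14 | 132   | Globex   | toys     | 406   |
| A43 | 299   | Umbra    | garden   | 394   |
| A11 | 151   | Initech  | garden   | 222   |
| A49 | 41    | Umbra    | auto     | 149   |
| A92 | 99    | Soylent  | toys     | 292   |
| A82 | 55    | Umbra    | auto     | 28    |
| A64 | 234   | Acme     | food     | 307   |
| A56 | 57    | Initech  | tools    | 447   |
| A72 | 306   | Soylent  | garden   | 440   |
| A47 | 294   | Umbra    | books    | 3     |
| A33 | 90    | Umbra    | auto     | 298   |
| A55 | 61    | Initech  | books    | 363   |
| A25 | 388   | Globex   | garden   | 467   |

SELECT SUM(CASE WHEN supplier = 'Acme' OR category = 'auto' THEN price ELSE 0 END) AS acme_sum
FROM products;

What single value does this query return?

420

sku=A14: ✗
sku=A43: ✗
sku=A11: ✗
sku=A49: ✓ → 41
sku=A92: ✗
sku=A82: ✓ → 55
sku=A64: ✓ → 234
sku=A56: ✗
sku=A72: ✗
sku=A47: ✗
sku=A33: ✓ → 90
sku=A55: ✗
sku=A25: ✗
acme_sum = 41 + 55 + 234 + 90 = 420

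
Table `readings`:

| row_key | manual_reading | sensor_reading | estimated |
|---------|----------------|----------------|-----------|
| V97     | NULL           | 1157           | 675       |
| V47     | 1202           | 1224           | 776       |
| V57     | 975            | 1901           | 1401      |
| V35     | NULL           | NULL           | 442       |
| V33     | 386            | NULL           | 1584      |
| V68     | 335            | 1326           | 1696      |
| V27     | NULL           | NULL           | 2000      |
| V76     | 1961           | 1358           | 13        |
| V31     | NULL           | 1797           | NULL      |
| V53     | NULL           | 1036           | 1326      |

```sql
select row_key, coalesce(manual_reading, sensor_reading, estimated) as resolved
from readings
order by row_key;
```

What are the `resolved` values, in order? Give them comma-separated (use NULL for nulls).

2000, 1797, 386, 442, 1202, 1036, 975, 335, 1961, 1157

row_key=V27: manual_reading=NULL, sensor_reading=NULL, estimated=2000 → 2000
row_key=V31: manual_reading=NULL, sensor_reading=1797 → 1797
row_key=V33: manual_reading=386 → 386
row_key=V35: manual_reading=NULL, sensor_reading=NULL, estimated=442 → 442
row_key=V47: manual_reading=1202 → 1202
row_key=V53: manual_reading=NULL, sensor_reading=1036 → 1036
row_key=V57: manual_reading=975 → 975
row_key=V68: manual_reading=335 → 335
row_key=V76: manual_reading=1961 → 1961
row_key=V97: manual_reading=NULL, sensor_reading=1157 → 1157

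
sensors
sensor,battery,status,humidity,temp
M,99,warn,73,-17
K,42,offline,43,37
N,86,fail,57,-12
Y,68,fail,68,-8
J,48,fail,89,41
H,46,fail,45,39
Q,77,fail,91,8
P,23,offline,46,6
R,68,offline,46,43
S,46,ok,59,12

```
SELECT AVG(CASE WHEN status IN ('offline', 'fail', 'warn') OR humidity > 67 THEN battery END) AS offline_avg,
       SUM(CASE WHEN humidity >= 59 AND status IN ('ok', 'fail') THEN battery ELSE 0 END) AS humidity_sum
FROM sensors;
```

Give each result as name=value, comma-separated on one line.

offline_avg=61.8888888889, humidity_sum=239

[offline_avg: status IN ('offline', 'fail', 'warn') OR humidity > 67]
sensor=M: ✓ → 99
sensor=K: ✓ → 42
sensor=N: ✓ → 86
sensor=Y: ✓ → 68
sensor=J: ✓ → 48
sensor=H: ✓ → 46
sensor=Q: ✓ → 77
sensor=P: ✓ → 23
sensor=R: ✓ → 68
sensor=S: ✗
offline_avg = (99 + 42 + 86 + 68 + 48 + 46 + 77 + 23 + 68) / 9 = 61.8888888889
—
[humidity_sum: humidity >= 59 AND status IN ('ok', 'fail')]
sensor=M: ✗
sensor=K: ✗
sensor=N: ✗
sensor=Y: ✓ → 68
sensor=J: ✓ → 48
sensor=H: ✗
sensor=Q: ✓ → 77
sensor=P: ✗
sensor=R: ✗
sensor=S: ✓ → 46
humidity_sum = 68 + 48 + 77 + 46 = 239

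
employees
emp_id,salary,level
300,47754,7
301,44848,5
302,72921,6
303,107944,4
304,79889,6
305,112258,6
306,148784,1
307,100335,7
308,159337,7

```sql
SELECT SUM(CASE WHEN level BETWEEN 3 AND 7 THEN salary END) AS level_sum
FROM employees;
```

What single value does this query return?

emp_id=300: ✓ → 47754
emp_id=301: ✓ → 44848
emp_id=302: ✓ → 72921
emp_id=303: ✓ → 107944
emp_id=304: ✓ → 79889
emp_id=305: ✓ → 112258
emp_id=306: ✗
emp_id=307: ✓ → 100335
emp_id=308: ✓ → 159337
level_sum = 47754 + 44848 + 72921 + 107944 + 79889 + 112258 + 100335 + 159337 = 725286

725286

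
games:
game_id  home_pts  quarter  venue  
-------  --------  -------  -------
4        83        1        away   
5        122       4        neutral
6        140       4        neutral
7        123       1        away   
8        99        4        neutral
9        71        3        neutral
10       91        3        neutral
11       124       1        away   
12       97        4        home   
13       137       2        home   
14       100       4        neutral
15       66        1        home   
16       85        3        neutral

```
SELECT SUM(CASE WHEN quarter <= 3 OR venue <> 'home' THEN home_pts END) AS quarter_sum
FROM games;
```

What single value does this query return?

1241

game_id=4: ✓ → 83
game_id=5: ✓ → 122
game_id=6: ✓ → 140
game_id=7: ✓ → 123
game_id=8: ✓ → 99
game_id=9: ✓ → 71
game_id=10: ✓ → 91
game_id=11: ✓ → 124
game_id=12: ✗
game_id=13: ✓ → 137
game_id=14: ✓ → 100
game_id=15: ✓ → 66
game_id=16: ✓ → 85
quarter_sum = 83 + 122 + 140 + 123 + 99 + 71 + 91 + 124 + 137 + 100 + 66 + 85 = 1241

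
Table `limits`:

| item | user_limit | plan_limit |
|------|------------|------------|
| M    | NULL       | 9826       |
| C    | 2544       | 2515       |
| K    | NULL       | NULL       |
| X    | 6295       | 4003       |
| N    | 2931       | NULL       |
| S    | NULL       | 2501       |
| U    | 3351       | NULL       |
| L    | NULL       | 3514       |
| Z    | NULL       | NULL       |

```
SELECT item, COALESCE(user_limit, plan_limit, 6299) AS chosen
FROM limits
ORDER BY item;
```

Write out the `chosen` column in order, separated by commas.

2544, 6299, 3514, 9826, 2931, 2501, 3351, 6295, 6299

item=C: user_limit=2544 → 2544
item=K: user_limit=NULL, plan_limit=NULL, → literal 6299 → 6299
item=L: user_limit=NULL, plan_limit=3514 → 3514
item=M: user_limit=NULL, plan_limit=9826 → 9826
item=N: user_limit=2931 → 2931
item=S: user_limit=NULL, plan_limit=2501 → 2501
item=U: user_limit=3351 → 3351
item=X: user_limit=6295 → 6295
item=Z: user_limit=NULL, plan_limit=NULL, → literal 6299 → 6299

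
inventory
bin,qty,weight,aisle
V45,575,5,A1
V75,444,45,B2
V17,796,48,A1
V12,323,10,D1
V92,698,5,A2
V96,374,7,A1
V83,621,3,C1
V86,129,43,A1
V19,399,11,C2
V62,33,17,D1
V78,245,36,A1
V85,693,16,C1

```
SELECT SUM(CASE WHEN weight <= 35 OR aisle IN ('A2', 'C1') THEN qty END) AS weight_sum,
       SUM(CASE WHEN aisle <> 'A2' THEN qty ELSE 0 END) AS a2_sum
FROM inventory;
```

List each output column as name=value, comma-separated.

[weight_sum: weight <= 35 OR aisle IN ('A2', 'C1')]
bin=V45: ✓ → 575
bin=V75: ✗
bin=V17: ✗
bin=V12: ✓ → 323
bin=V92: ✓ → 698
bin=V96: ✓ → 374
bin=V83: ✓ → 621
bin=V86: ✗
bin=V19: ✓ → 399
bin=V62: ✓ → 33
bin=V78: ✗
bin=V85: ✓ → 693
weight_sum = 575 + 323 + 698 + 374 + 621 + 399 + 33 + 693 = 3716
—
[a2_sum: aisle <> 'A2']
bin=V45: ✓ → 575
bin=V75: ✓ → 444
bin=V17: ✓ → 796
bin=V12: ✓ → 323
bin=V92: ✗
bin=V96: ✓ → 374
bin=V83: ✓ → 621
bin=V86: ✓ → 129
bin=V19: ✓ → 399
bin=V62: ✓ → 33
bin=V78: ✓ → 245
bin=V85: ✓ → 693
a2_sum = 575 + 444 + 796 + 323 + 374 + 621 + 129 + 399 + 33 + 245 + 693 = 4632

weight_sum=3716, a2_sum=4632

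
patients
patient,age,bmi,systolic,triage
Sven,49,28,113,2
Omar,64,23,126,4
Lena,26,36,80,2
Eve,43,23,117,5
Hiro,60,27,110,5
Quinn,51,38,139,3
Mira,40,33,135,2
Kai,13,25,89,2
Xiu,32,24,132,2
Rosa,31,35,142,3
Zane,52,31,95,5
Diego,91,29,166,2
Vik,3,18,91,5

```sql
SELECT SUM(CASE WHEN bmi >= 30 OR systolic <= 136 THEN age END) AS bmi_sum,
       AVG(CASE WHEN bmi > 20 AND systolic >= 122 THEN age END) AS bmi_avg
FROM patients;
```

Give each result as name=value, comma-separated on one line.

bmi_sum=464, bmi_avg=51.5

[bmi_sum: bmi >= 30 OR systolic <= 136]
patient=Sven: ✓ → 49
patient=Omar: ✓ → 64
patient=Lena: ✓ → 26
patient=Eve: ✓ → 43
patient=Hiro: ✓ → 60
patient=Quinn: ✓ → 51
patient=Mira: ✓ → 40
patient=Kai: ✓ → 13
patient=Xiu: ✓ → 32
patient=Rosa: ✓ → 31
patient=Zane: ✓ → 52
patient=Diego: ✗
patient=Vik: ✓ → 3
bmi_sum = 49 + 64 + 26 + 43 + 60 + 51 + 40 + 13 + 32 + 31 + 52 + 3 = 464
—
[bmi_avg: bmi > 20 AND systolic >= 122]
patient=Sven: ✗
patient=Omar: ✓ → 64
patient=Lena: ✗
patient=Eve: ✗
patient=Hiro: ✗
patient=Quinn: ✓ → 51
patient=Mira: ✓ → 40
patient=Kai: ✗
patient=Xiu: ✓ → 32
patient=Rosa: ✓ → 31
patient=Zane: ✗
patient=Diego: ✓ → 91
patient=Vik: ✗
bmi_avg = (64 + 51 + 40 + 32 + 31 + 91) / 6 = 51.5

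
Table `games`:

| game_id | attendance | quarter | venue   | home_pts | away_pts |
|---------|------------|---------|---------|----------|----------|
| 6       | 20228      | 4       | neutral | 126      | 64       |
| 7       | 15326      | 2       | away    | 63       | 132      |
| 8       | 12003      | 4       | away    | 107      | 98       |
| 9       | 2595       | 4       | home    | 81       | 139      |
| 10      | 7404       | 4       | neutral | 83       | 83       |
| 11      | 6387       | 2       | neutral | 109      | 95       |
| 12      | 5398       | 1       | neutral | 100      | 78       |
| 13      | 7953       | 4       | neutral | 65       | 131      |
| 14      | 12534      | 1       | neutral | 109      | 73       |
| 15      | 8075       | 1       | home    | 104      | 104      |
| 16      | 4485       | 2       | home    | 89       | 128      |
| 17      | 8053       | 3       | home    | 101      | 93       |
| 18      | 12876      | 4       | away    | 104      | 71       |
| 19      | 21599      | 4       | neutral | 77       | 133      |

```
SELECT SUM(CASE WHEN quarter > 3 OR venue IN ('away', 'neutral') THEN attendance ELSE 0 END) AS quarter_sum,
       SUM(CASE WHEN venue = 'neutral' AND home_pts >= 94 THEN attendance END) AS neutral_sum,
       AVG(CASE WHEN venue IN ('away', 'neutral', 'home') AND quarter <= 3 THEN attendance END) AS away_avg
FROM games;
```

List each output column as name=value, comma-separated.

[quarter_sum: quarter > 3 OR venue IN ('away', 'neutral')]
game_id=6: ✓ → 20228
game_id=7: ✓ → 15326
game_id=8: ✓ → 12003
game_id=9: ✓ → 2595
game_id=10: ✓ → 7404
game_id=11: ✓ → 6387
game_id=12: ✓ → 5398
game_id=13: ✓ → 7953
game_id=14: ✓ → 12534
game_id=15: ✗
game_id=16: ✗
game_id=17: ✗
game_id=18: ✓ → 12876
game_id=19: ✓ → 21599
quarter_sum = 20228 + 15326 + 12003 + 2595 + 7404 + 6387 + 5398 + 7953 + 12534 + 12876 + 21599 = 124303
—
[neutral_sum: venue = 'neutral' AND home_pts >= 94]
game_id=6: ✓ → 20228
game_id=7: ✗
game_id=8: ✗
game_id=9: ✗
game_id=10: ✗
game_id=11: ✓ → 6387
game_id=12: ✓ → 5398
game_id=13: ✗
game_id=14: ✓ → 12534
game_id=15: ✗
game_id=16: ✗
game_id=17: ✗
game_id=18: ✗
game_id=19: ✗
neutral_sum = 20228 + 6387 + 5398 + 12534 = 44547
—
[away_avg: venue IN ('away', 'neutral', 'home') AND quarter <= 3]
game_id=6: ✗
game_id=7: ✓ → 15326
game_id=8: ✗
game_id=9: ✗
game_id=10: ✗
game_id=11: ✓ → 6387
game_id=12: ✓ → 5398
game_id=13: ✗
game_id=14: ✓ → 12534
game_id=15: ✓ → 8075
game_id=16: ✓ → 4485
game_id=17: ✓ → 8053
game_id=18: ✗
game_id=19: ✗
away_avg = (15326 + 6387 + 5398 + 12534 + 8075 + 4485 + 8053) / 7 = 8608.2857142857

quarter_sum=124303, neutral_sum=44547, away_avg=8608.2857142857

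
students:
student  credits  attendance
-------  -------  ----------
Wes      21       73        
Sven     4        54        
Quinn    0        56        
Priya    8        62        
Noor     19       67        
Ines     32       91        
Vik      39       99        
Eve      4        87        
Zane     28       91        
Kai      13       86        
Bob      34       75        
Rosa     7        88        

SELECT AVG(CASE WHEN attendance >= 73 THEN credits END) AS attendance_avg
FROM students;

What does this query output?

22.25

student=Wes: ✓ → 21
student=Sven: ✗
student=Quinn: ✗
student=Priya: ✗
student=Noor: ✗
student=Ines: ✓ → 32
student=Vik: ✓ → 39
student=Eve: ✓ → 4
student=Zane: ✓ → 28
student=Kai: ✓ → 13
student=Bob: ✓ → 34
student=Rosa: ✓ → 7
attendance_avg = (21 + 32 + 39 + 4 + 28 + 13 + 34 + 7) / 8 = 22.25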